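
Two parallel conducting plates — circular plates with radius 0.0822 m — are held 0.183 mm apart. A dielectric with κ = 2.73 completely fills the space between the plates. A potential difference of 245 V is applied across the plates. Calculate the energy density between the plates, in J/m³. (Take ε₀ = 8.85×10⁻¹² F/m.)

u ≈ 21.7 J/m³

E = V/d = 245 / 1.83×10⁻⁴ = 1.34×10⁶ V/m.
u = ½κε₀E² = ½ × 2.73 × 8.85×10⁻¹² × (1.34×10⁶)² = 21.7 J/m³.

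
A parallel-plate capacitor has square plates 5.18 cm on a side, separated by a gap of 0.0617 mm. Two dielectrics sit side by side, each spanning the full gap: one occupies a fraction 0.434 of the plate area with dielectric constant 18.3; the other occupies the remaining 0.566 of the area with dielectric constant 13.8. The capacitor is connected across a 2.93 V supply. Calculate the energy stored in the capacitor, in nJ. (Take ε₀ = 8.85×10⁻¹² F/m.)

A = (5.18 cm)² = 2.68×10⁻³ m².
Side-by-side slabs ⇒ two capacitors in parallel, each spanning the full gap.
C₁ = κ₁ε₀A₁/d = 18.3 × 8.85×10⁻¹² × 1.16×10⁻³ / 6.17×10⁻⁵ = 3.06×10⁻⁹ F.
C₂ = κ₂ε₀A₂/d = 13.8 × 8.85×10⁻¹² × 1.52×10⁻³ / 6.17×10⁻⁵ = 3.01×10⁻⁹ F.
C = C₁ + C₂ = 6.06×10⁻⁹ F.
U = ½CV² = ½ × 6.06×10⁻⁹ × (2.93)² = 2.60×10⁻⁸ J.

U ≈ 26.0 nJ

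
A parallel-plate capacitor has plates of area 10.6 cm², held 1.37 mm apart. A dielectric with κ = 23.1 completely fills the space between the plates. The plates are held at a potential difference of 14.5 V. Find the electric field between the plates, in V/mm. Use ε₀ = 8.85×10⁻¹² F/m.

E = V/d = 14.5 / 1.37×10⁻³ = 1.06×10⁴ V/m.

10.6 V/mm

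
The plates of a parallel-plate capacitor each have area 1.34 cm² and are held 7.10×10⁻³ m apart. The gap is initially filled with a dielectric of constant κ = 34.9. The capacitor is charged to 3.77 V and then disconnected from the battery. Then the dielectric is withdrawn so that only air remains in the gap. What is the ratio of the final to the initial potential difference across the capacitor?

Isolated ⇒ Q is held fixed.
C₂ = 0.0287 C₁ and V = Q/C, so V₂/V₁ = C₁/C₂ = 34.9.

V₂/V₁ ≈ 34.9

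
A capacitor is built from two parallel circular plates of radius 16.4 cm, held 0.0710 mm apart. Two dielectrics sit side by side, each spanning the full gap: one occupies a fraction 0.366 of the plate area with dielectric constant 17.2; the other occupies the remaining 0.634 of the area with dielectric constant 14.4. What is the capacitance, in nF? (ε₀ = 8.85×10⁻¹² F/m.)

A = π(16.4 cm)² = 8.45×10⁻² m².
Side-by-side slabs ⇒ two capacitors in parallel, each spanning the full gap.
C₁ = κ₁ε₀A₁/d = 17.2 × 8.85×10⁻¹² × 3.09×10⁻² / 7.10×10⁻⁵ = 6.63×10⁻⁸ F.
C₂ = κ₂ε₀A₂/d = 14.4 × 8.85×10⁻¹² × 5.36×10⁻² / 7.10×10⁻⁵ = 9.62×10⁻⁸ F.
C = C₁ + C₂ = 1.62×10⁻⁷ F.

162 nF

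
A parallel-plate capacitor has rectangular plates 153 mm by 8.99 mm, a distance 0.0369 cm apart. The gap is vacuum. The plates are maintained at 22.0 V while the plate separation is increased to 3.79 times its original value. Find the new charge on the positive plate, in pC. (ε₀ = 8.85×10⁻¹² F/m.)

A = 153 × 8.99 mm² = 1.38×10⁻³ m².
Initially C₁ = ε₀A/d = 8.85×10⁻¹² × 1.38×10⁻³ / 3.69×10⁻⁴ = 3.30×10⁻¹¹ F.
Q₁ = 7.26×10⁻¹⁰ C.
Battery connected ⇒ V is held fixed. C₂ = 0.264 C₁ and Q = CV, so Q₂/Q₁ = C₂/C₁ = 0.264.
Q₂ = 0.264 × 7.26×10⁻¹⁰ = 1.91×10⁻¹⁰ C.

191 pC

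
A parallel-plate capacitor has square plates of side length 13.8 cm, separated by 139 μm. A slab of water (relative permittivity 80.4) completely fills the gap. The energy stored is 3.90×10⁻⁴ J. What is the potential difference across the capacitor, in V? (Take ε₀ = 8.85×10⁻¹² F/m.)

A = (13.8 cm)² = 1.90×10⁻² m².
C = κε₀A/d = 80.4 × 8.85×10⁻¹² × 1.90×10⁻² / 1.39×10⁻⁴ = 9.75×10⁻⁸ F.
V = √(2U/C) = √(2 × 3.90×10⁻⁴ / 9.75×10⁻⁸) = 89.4 V.

V ≈ 89.4 V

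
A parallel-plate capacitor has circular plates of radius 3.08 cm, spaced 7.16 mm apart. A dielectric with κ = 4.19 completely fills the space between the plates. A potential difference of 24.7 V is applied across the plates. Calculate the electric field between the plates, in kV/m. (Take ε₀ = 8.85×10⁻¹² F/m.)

3.45 kV/m

E = V/d = 24.7 / 7.16×10⁻³ = 3.45×10³ V/m.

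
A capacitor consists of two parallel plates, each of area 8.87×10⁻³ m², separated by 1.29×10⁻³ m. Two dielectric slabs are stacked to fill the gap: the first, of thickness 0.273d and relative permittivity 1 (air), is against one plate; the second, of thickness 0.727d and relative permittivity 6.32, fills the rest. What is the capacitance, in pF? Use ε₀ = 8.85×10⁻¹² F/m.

Stacked slabs ⇒ two capacitors in series, each with the full plate area.
C₁ = κ₁ε₀A/d₁ = 1.00 × 8.85×10⁻¹² × 8.87×10⁻³ / 3.52×10⁻⁴ = 2.23×10⁻¹⁰ F.
C₂ = κ₂ε₀A/d₂ = 6.32 × 8.85×10⁻¹² × 8.87×10⁻³ / 9.38×10⁻⁴ = 5.29×10⁻¹⁰ F.
C = (1/C₁ + 1/C₂)⁻¹ = 1.57×10⁻¹⁰ F.

C ≈ 157 pF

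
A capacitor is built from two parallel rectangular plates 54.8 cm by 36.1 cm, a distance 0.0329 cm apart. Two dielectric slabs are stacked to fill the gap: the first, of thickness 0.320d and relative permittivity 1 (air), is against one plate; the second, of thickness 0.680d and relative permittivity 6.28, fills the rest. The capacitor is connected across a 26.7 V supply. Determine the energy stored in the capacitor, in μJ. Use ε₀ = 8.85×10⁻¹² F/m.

A = 54.8 × 36.1 cm² = 0.198 m².
Stacked slabs ⇒ two capacitors in series, each with the full plate area.
C₁ = κ₁ε₀A/d₁ = 1.00 × 8.85×10⁻¹² × 0.198 / 1.05×10⁻⁴ = 1.66×10⁻⁸ F.
C₂ = κ₂ε₀A/d₂ = 6.28 × 8.85×10⁻¹² × 0.198 / 2.24×10⁻⁴ = 4.91×10⁻⁸ F.
C = (1/C₁ + 1/C₂)⁻¹ = 1.24×10⁻⁸ F.
U = ½CV² = ½ × 1.24×10⁻⁸ × (26.7)² = 4.43×10⁻⁶ J.

U ≈ 4.43 μJ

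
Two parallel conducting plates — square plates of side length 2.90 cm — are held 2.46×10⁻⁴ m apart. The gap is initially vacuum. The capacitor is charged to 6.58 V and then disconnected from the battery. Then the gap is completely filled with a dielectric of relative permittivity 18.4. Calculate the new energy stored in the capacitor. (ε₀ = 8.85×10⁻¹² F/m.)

U ≈ 35.6 pJ

A = (2.90 cm)² = 8.41×10⁻⁴ m².
Initially C₁ = ε₀A/d = 8.85×10⁻¹² × 8.41×10⁻⁴ / 2.46×10⁻⁴ = 3.03×10⁻¹¹ F.
U₁ = 6.55×10⁻¹⁰ J.
Isolated ⇒ Q is held fixed. C₂ = 18.4 C₁ and U = Q²/(2C), so U₂/U₁ = C₁/C₂ = 0.0543.
U₂ = 0.0543 × 6.55×10⁻¹⁰ = 3.56×10⁻¹¹ J.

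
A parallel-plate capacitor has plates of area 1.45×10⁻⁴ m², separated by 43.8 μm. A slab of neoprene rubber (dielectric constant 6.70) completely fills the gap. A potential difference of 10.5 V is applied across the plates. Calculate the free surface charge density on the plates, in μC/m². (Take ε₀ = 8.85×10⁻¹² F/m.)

C = κε₀A/d = 6.70 × 8.85×10⁻¹² × 1.45×10⁻⁴ / 4.38×10⁻⁵ = 1.96×10⁻¹⁰ F.
σ = Q/A = CV/A = 1.96×10⁻¹⁰ × 10.5 / 1.45×10⁻⁴ = 1.42×10⁻⁵ C/m².

14.2 μC/m²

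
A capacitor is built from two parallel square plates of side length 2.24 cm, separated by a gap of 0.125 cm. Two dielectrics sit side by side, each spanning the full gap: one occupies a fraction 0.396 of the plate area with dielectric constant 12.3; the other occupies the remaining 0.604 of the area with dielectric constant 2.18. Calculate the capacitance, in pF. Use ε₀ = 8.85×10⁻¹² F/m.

A = (2.24 cm)² = 5.02×10⁻⁴ m².
Side-by-side slabs ⇒ two capacitors in parallel, each spanning the full gap.
C₁ = κ₁ε₀A₁/d = 12.3 × 8.85×10⁻¹² × 1.99×10⁻⁴ / 1.25×10⁻³ = 1.73×10⁻¹¹ F.
C₂ = κ₂ε₀A₂/d = 2.18 × 8.85×10⁻¹² × 3.03×10⁻⁴ / 1.25×10⁻³ = 4.68×10⁻¹² F.
C = C₁ + C₂ = 2.20×10⁻¹¹ F.

C ≈ 22.0 pF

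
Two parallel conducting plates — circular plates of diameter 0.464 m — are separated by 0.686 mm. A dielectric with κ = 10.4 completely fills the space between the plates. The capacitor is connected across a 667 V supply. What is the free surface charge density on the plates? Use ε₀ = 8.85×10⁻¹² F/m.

σ ≈ 89.5 μC/m²

A = π(0.464/2 m)² = 0.169 m².
C = κε₀A/d = 10.4 × 8.85×10⁻¹² × 0.169 / 6.86×10⁻⁴ = 2.27×10⁻⁸ F.
σ = Q/A = CV/A = 2.27×10⁻⁸ × 667 / 0.169 = 8.95×10⁻⁵ C/m².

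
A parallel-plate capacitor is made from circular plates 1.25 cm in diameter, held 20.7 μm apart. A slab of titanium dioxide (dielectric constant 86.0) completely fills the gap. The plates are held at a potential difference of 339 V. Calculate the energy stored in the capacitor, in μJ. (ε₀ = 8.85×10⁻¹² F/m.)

259 μJ

A = π(1.25/2 cm)² = 1.23×10⁻⁴ m².
C = κε₀A/d = 86.0 × 8.85×10⁻¹² × 1.23×10⁻⁴ / 2.07×10⁻⁵ = 4.51×10⁻⁹ F.
U = ½CV² = ½ × 4.51×10⁻⁹ × (339)² = 2.59×10⁻⁴ J.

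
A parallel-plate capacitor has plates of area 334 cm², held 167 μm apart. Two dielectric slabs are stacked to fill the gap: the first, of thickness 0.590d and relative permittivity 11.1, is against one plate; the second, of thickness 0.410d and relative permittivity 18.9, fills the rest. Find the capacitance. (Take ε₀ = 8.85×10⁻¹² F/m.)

A = 334 cm² = 3.34×10⁻² m².
Stacked slabs ⇒ two capacitors in series, each with the full plate area.
C₁ = κ₁ε₀A/d₁ = 11.1 × 8.85×10⁻¹² × 3.34×10⁻² / 9.85×10⁻⁵ = 3.33×10⁻⁸ F.
C₂ = κ₂ε₀A/d₂ = 18.9 × 8.85×10⁻¹² × 3.34×10⁻² / 6.85×10⁻⁵ = 8.16×10⁻⁸ F.
C = (1/C₁ + 1/C₂)⁻¹ = 2.36×10⁻⁸ F.

C ≈ 23.6 nF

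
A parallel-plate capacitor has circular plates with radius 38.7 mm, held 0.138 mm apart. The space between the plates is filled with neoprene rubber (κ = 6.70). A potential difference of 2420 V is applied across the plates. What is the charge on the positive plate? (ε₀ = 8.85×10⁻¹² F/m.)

A = π(38.7 mm)² = 4.71×10⁻³ m².
C = κε₀A/d = 6.70 × 8.85×10⁻¹² × 4.71×10⁻³ / 1.38×10⁻⁴ = 2.02×10⁻⁹ F.
Q = CV = 2.02×10⁻⁹ × 2420 = 4.89×10⁻⁶ C.

Q ≈ 4.89 μC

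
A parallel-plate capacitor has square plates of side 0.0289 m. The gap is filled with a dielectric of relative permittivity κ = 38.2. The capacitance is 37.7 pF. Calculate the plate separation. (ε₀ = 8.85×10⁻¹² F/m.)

A = (0.0289 m)² = 8.35×10⁻⁴ m².
d = κε₀A/C = 38.2 × 8.85×10⁻¹² × 8.35×10⁻⁴ / 3.77×10⁻¹¹ = 7.49×10⁻³ m.

d ≈ 7.49 mm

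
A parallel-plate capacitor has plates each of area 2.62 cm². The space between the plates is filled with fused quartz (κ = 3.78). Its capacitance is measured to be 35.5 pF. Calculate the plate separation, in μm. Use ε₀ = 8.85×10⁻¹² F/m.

A = 2.62 cm² = 2.62×10⁻⁴ m².
d = κε₀A/C = 3.78 × 8.85×10⁻¹² × 2.62×10⁻⁴ / 3.55×10⁻¹¹ = 2.47×10⁻⁴ m.

247 μm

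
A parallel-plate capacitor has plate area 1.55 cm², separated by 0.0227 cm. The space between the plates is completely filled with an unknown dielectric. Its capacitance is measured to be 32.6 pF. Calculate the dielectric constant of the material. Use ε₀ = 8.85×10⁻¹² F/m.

5.39

A = 1.55 cm² = 1.55×10⁻⁴ m².
κ = Cd/(ε₀A) = 3.26×10⁻¹¹ × 2.27×10⁻⁴ / (8.85×10⁻¹² × 1.55×10⁻⁴) = 5.39.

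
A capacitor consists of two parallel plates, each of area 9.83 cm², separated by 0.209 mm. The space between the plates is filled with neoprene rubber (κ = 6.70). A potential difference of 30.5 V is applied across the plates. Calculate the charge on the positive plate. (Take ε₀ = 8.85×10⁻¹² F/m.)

A = 9.83 cm² = 9.83×10⁻⁴ m².
C = κε₀A/d = 6.70 × 8.85×10⁻¹² × 9.83×10⁻⁴ / 2.09×10⁻⁴ = 2.79×10⁻¹⁰ F.
Q = CV = 2.79×10⁻¹⁰ × 30.5 = 8.51×10⁻⁹ C.

8.51 nC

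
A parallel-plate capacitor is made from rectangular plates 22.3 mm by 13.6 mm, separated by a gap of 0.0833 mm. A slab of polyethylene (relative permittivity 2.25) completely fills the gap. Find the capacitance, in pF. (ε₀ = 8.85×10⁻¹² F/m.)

A = 22.3 × 13.6 mm² = 3.03×10⁻⁴ m².
C = κε₀A/d = 2.25 × 8.85×10⁻¹² × 3.03×10⁻⁴ / 8.33×10⁻⁵ = 7.25×10⁻¹¹ F.

C ≈ 72.5 pF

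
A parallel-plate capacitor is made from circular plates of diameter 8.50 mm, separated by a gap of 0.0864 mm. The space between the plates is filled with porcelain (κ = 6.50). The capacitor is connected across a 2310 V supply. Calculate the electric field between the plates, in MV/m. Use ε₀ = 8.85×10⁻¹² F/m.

E ≈ 26.7 MV/m

E = V/d = 2310 / 8.64×10⁻⁵ = 2.67×10⁷ V/m.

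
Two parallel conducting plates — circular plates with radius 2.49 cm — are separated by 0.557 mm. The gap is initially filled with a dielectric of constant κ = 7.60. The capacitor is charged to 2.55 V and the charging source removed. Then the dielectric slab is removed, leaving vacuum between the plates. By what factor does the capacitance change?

C = κε₀A/d scales with κ, so C₂/C₁ = 1/κ = 1/7.60 = 0.132.

C₂/C₁ ≈ 0.132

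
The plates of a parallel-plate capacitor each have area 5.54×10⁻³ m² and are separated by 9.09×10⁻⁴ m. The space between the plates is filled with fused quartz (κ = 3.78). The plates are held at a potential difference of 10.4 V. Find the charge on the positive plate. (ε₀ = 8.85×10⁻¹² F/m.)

C = κε₀A/d = 3.78 × 8.85×10⁻¹² × 5.54×10⁻³ / 9.09×10⁻⁴ = 2.04×10⁻¹⁰ F.
Q = CV = 2.04×10⁻¹⁰ × 10.4 = 2.12×10⁻⁹ C.

2.12 nC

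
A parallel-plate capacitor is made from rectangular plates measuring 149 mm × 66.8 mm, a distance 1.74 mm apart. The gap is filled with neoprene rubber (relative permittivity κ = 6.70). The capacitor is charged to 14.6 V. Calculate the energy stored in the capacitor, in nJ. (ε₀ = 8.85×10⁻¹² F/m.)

A = 149 × 66.8 mm² = 9.95×10⁻³ m².
C = κε₀A/d = 6.70 × 8.85×10⁻¹² × 9.95×10⁻³ / 1.74×10⁻³ = 3.39×10⁻¹⁰ F.
U = ½CV² = ½ × 3.39×10⁻¹⁰ × (14.6)² = 3.61×10⁻⁸ J.

36.1 nJ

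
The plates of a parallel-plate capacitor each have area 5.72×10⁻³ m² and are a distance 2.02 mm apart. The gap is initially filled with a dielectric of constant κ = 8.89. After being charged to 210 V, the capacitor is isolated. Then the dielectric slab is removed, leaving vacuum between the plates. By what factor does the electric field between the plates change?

Isolated ⇒ Q is held fixed.
V₂ = Q/C₂ = V₁/0.112; E = V/d, so E₂/E₁ = (V₂/V₁)(d₁/d₂) = 8.89.

8.89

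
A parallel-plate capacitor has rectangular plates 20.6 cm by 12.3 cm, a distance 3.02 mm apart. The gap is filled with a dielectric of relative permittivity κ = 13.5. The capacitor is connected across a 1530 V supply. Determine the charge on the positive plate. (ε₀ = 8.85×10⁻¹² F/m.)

A = 20.6 × 12.3 cm² = 2.53×10⁻² m².
C = κε₀A/d = 13.5 × 8.85×10⁻¹² × 2.53×10⁻² / 3.02×10⁻³ = 1.00×10⁻⁹ F.
Q = CV = 1.00×10⁻⁹ × 1530 = 1.53×10⁻⁶ C.

1.53 μC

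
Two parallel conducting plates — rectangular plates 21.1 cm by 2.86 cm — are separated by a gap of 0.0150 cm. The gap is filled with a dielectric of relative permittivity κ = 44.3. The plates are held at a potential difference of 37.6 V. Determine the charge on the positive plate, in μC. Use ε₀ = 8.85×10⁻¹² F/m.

0.593 μC

A = 21.1 × 2.86 cm² = 6.03×10⁻³ m².
C = κε₀A/d = 44.3 × 8.85×10⁻¹² × 6.03×10⁻³ / 1.50×10⁻⁴ = 1.58×10⁻⁸ F.
Q = CV = 1.58×10⁻⁸ × 37.6 = 5.93×10⁻⁷ C.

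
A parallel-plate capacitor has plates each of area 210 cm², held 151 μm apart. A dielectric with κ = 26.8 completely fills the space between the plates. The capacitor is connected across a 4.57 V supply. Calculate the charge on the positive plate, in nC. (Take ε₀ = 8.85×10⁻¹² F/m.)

Q ≈ 151 nC

A = 210 cm² = 2.10×10⁻² m².
C = κε₀A/d = 26.8 × 8.85×10⁻¹² × 2.10×10⁻² / 1.51×10⁻⁴ = 3.30×10⁻⁸ F.
Q = CV = 3.30×10⁻⁸ × 4.57 = 1.51×10⁻⁷ C.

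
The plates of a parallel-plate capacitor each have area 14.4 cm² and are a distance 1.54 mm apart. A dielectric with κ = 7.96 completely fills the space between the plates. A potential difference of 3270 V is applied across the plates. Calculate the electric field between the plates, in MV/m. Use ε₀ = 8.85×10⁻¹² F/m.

E = V/d = 3270 / 1.54×10⁻³ = 2.12×10⁶ V/m.

2.12 MV/m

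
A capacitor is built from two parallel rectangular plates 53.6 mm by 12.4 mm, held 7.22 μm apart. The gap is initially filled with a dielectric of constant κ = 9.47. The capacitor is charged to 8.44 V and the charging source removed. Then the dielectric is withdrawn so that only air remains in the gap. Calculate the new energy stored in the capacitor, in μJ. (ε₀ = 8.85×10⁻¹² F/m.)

U ≈ 2.60 μJ

A = 53.6 × 12.4 mm² = 6.65×10⁻⁴ m².
Initially C₁ = κε₀A/d = 9.47 × 8.85×10⁻¹² × 6.65×10⁻⁴ / 7.22×10⁻⁶ = 7.72×10⁻⁹ F.
U₁ = 2.75×10⁻⁷ J.
Isolated ⇒ Q is held fixed. C₂ = 0.106 C₁ and U = Q²/(2C), so U₂/U₁ = C₁/C₂ = 9.47.
U₂ = 9.47 × 2.75×10⁻⁷ = 2.60×10⁻⁶ J.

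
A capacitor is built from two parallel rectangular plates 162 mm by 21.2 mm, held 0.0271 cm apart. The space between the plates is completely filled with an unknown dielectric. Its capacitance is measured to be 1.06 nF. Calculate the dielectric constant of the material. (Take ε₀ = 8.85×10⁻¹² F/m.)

A = 162 × 21.2 mm² = 3.43×10⁻³ m².
κ = Cd/(ε₀A) = 1.06×10⁻⁹ × 2.71×10⁻⁴ / (8.85×10⁻¹² × 3.43×10⁻³) = 9.45.

9.45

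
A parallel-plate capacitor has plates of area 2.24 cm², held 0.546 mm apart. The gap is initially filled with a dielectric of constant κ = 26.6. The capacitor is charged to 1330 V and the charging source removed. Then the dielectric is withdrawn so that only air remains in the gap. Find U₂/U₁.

U₂/U₁ ≈ 26.6

Isolated ⇒ Q is held fixed.
C₂ = 0.0376 C₁ and U = Q²/(2C), so U₂/U₁ = C₁/C₂ = 26.6.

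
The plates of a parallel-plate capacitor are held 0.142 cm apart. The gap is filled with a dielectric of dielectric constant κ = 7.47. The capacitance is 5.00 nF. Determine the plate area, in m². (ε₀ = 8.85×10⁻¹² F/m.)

A = Cd/(κε₀) = 5.00×10⁻⁹ × 1.42×10⁻³ / (7.47 × 8.85×10⁻¹²) = 0.107 m².

A ≈ 0.107 m²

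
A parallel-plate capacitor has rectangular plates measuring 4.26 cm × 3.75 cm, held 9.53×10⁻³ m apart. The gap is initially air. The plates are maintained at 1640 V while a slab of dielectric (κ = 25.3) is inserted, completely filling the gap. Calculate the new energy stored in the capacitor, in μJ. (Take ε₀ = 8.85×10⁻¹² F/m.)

U ≈ 50.5 μJ

A = 4.26 × 3.75 cm² = 1.60×10⁻³ m².
Initially C₁ = ε₀A/d = 8.85×10⁻¹² × 1.60×10⁻³ / 9.53×10⁻³ = 1.48×10⁻¹² F.
U₁ = 2.00×10⁻⁶ J.
Battery connected ⇒ V is held fixed. C₂ = 25.3 C₁ and U = ½CV², so U₂/U₁ = C₂/C₁ = 25.3.
U₂ = 25.3 × 2.00×10⁻⁶ = 5.05×10⁻⁵ J.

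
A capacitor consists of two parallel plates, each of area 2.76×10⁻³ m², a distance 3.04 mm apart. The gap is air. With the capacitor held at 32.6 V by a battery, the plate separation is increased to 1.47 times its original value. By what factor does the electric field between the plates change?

0.680

Battery connected ⇒ V is held fixed.
E = V/d, so E₂/E₁ = d₁/d₂ = 0.680.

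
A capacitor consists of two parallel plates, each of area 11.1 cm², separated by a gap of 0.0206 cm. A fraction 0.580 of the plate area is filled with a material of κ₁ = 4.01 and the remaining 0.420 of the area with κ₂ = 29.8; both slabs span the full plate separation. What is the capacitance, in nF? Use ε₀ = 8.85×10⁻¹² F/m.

A = 11.1 cm² = 1.11×10⁻³ m².
Side-by-side slabs ⇒ two capacitors in parallel, each spanning the full gap.
C₁ = κ₁ε₀A₁/d = 4.01 × 8.85×10⁻¹² × 6.44×10⁻⁴ / 2.06×10⁻⁴ = 1.11×10⁻¹⁰ F.
C₂ = κ₂ε₀A₂/d = 29.8 × 8.85×10⁻¹² × 4.66×10⁻⁴ / 2.06×10⁻⁴ = 5.97×10⁻¹⁰ F.
C = C₁ + C₂ = 7.08×10⁻¹⁰ F.

0.708 nF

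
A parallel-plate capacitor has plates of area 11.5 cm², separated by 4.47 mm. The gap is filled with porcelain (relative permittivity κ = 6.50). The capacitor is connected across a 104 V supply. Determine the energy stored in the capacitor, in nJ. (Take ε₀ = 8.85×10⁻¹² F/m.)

A = 11.5 cm² = 1.15×10⁻³ m².
C = κε₀A/d = 6.50 × 8.85×10⁻¹² × 1.15×10⁻³ / 4.47×10⁻³ = 1.48×10⁻¹¹ F.
U = ½CV² = ½ × 1.48×10⁻¹¹ × (104)² = 8.00×10⁻⁸ J.

U ≈ 80.0 nJ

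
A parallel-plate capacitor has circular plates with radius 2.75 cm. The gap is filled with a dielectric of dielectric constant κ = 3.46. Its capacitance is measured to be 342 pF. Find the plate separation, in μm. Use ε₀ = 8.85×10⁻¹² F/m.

d ≈ 213 μm

A = π(2.75 cm)² = 2.38×10⁻³ m².
d = κε₀A/C = 3.46 × 8.85×10⁻¹² × 2.38×10⁻³ / 3.42×10⁻¹⁰ = 2.13×10⁻⁴ m.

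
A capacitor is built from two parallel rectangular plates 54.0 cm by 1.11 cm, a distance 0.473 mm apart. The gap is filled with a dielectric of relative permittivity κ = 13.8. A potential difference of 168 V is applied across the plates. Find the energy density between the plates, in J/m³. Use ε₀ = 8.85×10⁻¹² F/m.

7.70 J/m³

E = V/d = 168 / 4.73×10⁻⁴ = 3.55×10⁵ V/m.
u = ½κε₀E² = ½ × 13.8 × 8.85×10⁻¹² × (3.55×10⁵)² = 7.70 J/m³.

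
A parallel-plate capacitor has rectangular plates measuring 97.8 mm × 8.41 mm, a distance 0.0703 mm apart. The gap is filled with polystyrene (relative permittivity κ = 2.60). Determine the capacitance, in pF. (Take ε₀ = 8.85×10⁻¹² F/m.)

269 pF

A = 97.8 × 8.41 mm² = 8.22×10⁻⁴ m².
C = κε₀A/d = 2.60 × 8.85×10⁻¹² × 8.22×10⁻⁴ / 7.03×10⁻⁵ = 2.69×10⁻¹⁰ F.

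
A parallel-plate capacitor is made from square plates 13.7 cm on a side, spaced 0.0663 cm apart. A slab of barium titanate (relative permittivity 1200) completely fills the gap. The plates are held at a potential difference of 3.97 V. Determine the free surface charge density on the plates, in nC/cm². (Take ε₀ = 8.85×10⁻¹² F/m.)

A = (13.7 cm)² = 1.88×10⁻² m².
C = κε₀A/d = 1200 × 8.85×10⁻¹² × 1.88×10⁻² / 6.63×10⁻⁴ = 3.01×10⁻⁷ F.
σ = Q/A = CV/A = 3.01×10⁻⁷ × 3.97 / 1.88×10⁻² = 6.36×10⁻⁵ C/m².

σ ≈ 6.36 nC/cm²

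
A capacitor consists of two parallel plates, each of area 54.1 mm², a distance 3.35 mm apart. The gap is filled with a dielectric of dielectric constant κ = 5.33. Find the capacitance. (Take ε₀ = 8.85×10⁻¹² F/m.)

0.762 pF

A = 54.1 mm² = 5.41×10⁻⁵ m².
C = κε₀A/d = 5.33 × 8.85×10⁻¹² × 5.41×10⁻⁵ / 3.35×10⁻³ = 7.62×10⁻¹³ F.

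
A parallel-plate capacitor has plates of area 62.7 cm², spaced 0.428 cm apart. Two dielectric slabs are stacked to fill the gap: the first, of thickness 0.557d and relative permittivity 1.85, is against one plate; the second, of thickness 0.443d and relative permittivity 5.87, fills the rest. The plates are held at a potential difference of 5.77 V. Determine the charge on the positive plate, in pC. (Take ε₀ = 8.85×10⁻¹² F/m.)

Q ≈ 199 pC

A = 62.7 cm² = 6.27×10⁻³ m².
Stacked slabs ⇒ two capacitors in series, each with the full plate area.
C₁ = κ₁ε₀A/d₁ = 1.85 × 8.85×10⁻¹² × 6.27×10⁻³ / 2.38×10⁻³ = 4.31×10⁻¹¹ F.
C₂ = κ₂ε₀A/d₂ = 5.87 × 8.85×10⁻¹² × 6.27×10⁻³ / 1.90×10⁻³ = 1.72×10⁻¹⁰ F.
C = (1/C₁ + 1/C₂)⁻¹ = 3.44×10⁻¹¹ F.
Q = CV = 3.44×10⁻¹¹ × 5.77 = 1.99×10⁻¹⁰ C.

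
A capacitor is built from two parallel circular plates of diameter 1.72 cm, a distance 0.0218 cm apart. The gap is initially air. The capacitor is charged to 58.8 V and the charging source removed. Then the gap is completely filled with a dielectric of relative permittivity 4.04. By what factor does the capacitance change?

C₂/C₁ ≈ 4.04

C = κε₀A/d scales with κ, so C₂/C₁ = κ = 4.04.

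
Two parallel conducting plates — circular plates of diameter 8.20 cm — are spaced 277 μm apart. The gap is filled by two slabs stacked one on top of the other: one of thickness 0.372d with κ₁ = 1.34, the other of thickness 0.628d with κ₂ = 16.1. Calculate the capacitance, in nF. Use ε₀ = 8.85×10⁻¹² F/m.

C ≈ 0.533 nF

A = π(8.20/2 cm)² = 5.28×10⁻³ m².
Stacked slabs ⇒ two capacitors in series, each with the full plate area.
C₁ = κ₁ε₀A/d₁ = 1.34 × 8.85×10⁻¹² × 5.28×10⁻³ / 1.03×10⁻⁴ = 6.08×10⁻¹⁰ F.
C₂ = κ₂ε₀A/d₂ = 16.1 × 8.85×10⁻¹² × 5.28×10⁻³ / 1.74×10⁻⁴ = 4.33×10⁻⁹ F.
C = (1/C₁ + 1/C₂)⁻¹ = 5.33×10⁻¹⁰ F.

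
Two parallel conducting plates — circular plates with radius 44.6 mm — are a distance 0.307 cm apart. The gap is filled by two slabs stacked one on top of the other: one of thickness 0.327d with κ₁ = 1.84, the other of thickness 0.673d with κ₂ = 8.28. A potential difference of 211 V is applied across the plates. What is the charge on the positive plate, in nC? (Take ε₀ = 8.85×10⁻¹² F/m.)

A = π(44.6 mm)² = 6.25×10⁻³ m².
Stacked slabs ⇒ two capacitors in series, each with the full plate area.
C₁ = κ₁ε₀A/d₁ = 1.84 × 8.85×10⁻¹² × 6.25×10⁻³ / 1.00×10⁻³ = 1.01×10⁻¹⁰ F.
C₂ = κ₂ε₀A/d₂ = 8.28 × 8.85×10⁻¹² × 6.25×10⁻³ / 2.07×10⁻³ = 2.22×10⁻¹⁰ F.
C = (1/C₁ + 1/C₂)⁻¹ = 6.96×10⁻¹¹ F.
Q = CV = 6.96×10⁻¹¹ × 211 = 1.47×10⁻⁸ C.

Q ≈ 14.7 nC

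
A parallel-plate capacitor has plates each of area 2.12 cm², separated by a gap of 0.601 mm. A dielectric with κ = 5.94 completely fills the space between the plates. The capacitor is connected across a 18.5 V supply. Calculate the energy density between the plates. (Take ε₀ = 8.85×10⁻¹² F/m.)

u ≈ 24.9 mJ/m³

E = V/d = 18.5 / 6.01×10⁻⁴ = 3.08×10⁴ V/m.
u = ½κε₀E² = ½ × 5.94 × 8.85×10⁻¹² × (3.08×10⁴)² = 2.49×10⁻² J/m³.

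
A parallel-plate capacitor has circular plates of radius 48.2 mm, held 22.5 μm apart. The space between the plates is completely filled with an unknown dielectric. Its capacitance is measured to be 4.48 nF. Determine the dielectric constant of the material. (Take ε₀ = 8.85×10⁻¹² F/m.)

A = π(48.2 mm)² = 7.30×10⁻³ m².
κ = Cd/(ε₀A) = 4.48×10⁻⁹ × 2.25×10⁻⁵ / (8.85×10⁻¹² × 7.30×10⁻³) = 1.56.

κ ≈ 1.56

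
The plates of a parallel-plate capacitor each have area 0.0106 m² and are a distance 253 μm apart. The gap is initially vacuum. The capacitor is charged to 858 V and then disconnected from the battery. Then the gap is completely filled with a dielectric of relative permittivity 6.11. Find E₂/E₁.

E₂/E₁ ≈ 0.164

Isolated ⇒ Q is held fixed.
V₂ = Q/C₂ = V₁/6.11; E = V/d, so E₂/E₁ = (V₂/V₁)(d₁/d₂) = 0.164.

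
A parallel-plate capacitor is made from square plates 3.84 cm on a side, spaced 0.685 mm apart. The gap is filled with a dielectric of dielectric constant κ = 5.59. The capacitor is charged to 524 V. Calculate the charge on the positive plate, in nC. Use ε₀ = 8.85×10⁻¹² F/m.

A = (3.84 cm)² = 1.47×10⁻³ m².
C = κε₀A/d = 5.59 × 8.85×10⁻¹² × 1.47×10⁻³ / 6.85×10⁻⁴ = 1.06×10⁻¹⁰ F.
Q = CV = 1.06×10⁻¹⁰ × 524 = 5.58×10⁻⁸ C.

Q ≈ 55.8 nC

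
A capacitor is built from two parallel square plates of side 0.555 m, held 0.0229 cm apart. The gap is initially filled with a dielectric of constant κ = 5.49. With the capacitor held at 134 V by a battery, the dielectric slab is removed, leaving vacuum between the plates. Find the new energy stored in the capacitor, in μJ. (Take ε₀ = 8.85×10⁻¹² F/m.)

107 μJ

A = (0.555 m)² = 0.308 m².
Initially C₁ = κε₀A/d = 5.49 × 8.85×10⁻¹² × 0.308 / 2.29×10⁻⁴ = 6.54×10⁻⁸ F.
U₁ = 5.87×10⁻⁴ J.
Battery connected ⇒ V is held fixed. C₂ = 0.182 C₁ and U = ½CV², so U₂/U₁ = C₂/C₁ = 0.182.
U₂ = 0.182 × 5.87×10⁻⁴ = 1.07×10⁻⁴ J.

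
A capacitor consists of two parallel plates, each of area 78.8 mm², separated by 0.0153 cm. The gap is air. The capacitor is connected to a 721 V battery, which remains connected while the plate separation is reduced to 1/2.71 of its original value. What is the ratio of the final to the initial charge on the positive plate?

2.71

Battery connected ⇒ V is held fixed.
C₂ = 2.71 C₁ and Q = CV, so Q₂/Q₁ = C₂/C₁ = 2.71.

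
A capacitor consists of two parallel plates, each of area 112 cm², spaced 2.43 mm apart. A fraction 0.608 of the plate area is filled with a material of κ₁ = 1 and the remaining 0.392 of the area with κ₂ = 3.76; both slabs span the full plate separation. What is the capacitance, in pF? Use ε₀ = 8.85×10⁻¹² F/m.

A = 112 cm² = 1.12×10⁻² m².
Side-by-side slabs ⇒ two capacitors in parallel, each spanning the full gap.
C₁ = κ₁ε₀A₁/d = 1.00 × 8.85×10⁻¹² × 6.81×10⁻³ / 2.43×10⁻³ = 2.48×10⁻¹¹ F.
C₂ = κ₂ε₀A₂/d = 3.76 × 8.85×10⁻¹² × 4.39×10⁻³ / 2.43×10⁻³ = 6.01×10⁻¹¹ F.
C = C₁ + C₂ = 8.49×10⁻¹¹ F.

C ≈ 84.9 pF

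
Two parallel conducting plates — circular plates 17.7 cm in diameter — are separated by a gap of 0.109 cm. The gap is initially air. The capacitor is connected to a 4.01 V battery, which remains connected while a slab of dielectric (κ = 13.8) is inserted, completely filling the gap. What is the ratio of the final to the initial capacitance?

C₂/C₁ ≈ 13.8

C = κε₀A/d scales with κ, so C₂/C₁ = κ = 13.8.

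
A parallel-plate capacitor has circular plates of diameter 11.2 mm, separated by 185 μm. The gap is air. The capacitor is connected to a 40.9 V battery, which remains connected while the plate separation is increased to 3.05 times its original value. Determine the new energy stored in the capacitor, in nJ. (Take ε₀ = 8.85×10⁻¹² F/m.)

A = π(11.2/2 mm)² = 9.85×10⁻⁵ m².
Initially C₁ = ε₀A/d = 8.85×10⁻¹² × 9.85×10⁻⁵ / 1.85×10⁻⁴ = 4.71×10⁻¹² F.
U₁ = 3.94×10⁻⁹ J.
Battery connected ⇒ V is held fixed. C₂ = 0.328 C₁ and U = ½CV², so U₂/U₁ = C₂/C₁ = 0.328.
U₂ = 0.328 × 3.94×10⁻⁹ = 1.29×10⁻⁹ J.

1.29 nJ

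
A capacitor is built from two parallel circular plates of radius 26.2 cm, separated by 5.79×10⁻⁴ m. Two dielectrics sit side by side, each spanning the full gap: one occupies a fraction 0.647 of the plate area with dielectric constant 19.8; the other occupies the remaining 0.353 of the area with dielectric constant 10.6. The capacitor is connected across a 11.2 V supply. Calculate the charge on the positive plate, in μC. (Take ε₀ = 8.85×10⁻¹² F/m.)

0.611 μC

A = π(26.2 cm)² = 0.216 m².
Side-by-side slabs ⇒ two capacitors in parallel, each spanning the full gap.
C₁ = κ₁ε₀A₁/d = 19.8 × 8.85×10⁻¹² × 0.140 / 5.79×10⁻⁴ = 4.22×10⁻⁸ F.
C₂ = κ₂ε₀A₂/d = 10.6 × 8.85×10⁻¹² × 7.61×10⁻² / 5.79×10⁻⁴ = 1.23×10⁻⁸ F.
C = C₁ + C₂ = 5.46×10⁻⁸ F.
Q = CV = 5.46×10⁻⁸ × 11.2 = 6.11×10⁻⁷ C.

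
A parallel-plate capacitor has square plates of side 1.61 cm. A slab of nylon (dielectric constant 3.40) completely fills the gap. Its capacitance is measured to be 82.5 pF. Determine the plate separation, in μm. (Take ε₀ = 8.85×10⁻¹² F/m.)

A = (1.61 cm)² = 2.59×10⁻⁴ m².
d = κε₀A/C = 3.40 × 8.85×10⁻¹² × 2.59×10⁻⁴ / 8.25×10⁻¹¹ = 9.45×10⁻⁵ m.

94.5 μm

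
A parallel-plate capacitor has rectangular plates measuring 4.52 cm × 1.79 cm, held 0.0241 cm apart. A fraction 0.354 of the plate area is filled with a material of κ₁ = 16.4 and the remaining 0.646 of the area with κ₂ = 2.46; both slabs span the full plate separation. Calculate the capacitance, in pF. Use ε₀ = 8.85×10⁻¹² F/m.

220 pF

A = 4.52 × 1.79 cm² = 8.09×10⁻⁴ m².
Side-by-side slabs ⇒ two capacitors in parallel, each spanning the full gap.
C₁ = κ₁ε₀A₁/d = 16.4 × 8.85×10⁻¹² × 2.86×10⁻⁴ / 2.41×10⁻⁴ = 1.72×10⁻¹⁰ F.
C₂ = κ₂ε₀A₂/d = 2.46 × 8.85×10⁻¹² × 5.23×10⁻⁴ / 2.41×10⁻⁴ = 4.72×10⁻¹¹ F.
C = C₁ + C₂ = 2.20×10⁻¹⁰ F.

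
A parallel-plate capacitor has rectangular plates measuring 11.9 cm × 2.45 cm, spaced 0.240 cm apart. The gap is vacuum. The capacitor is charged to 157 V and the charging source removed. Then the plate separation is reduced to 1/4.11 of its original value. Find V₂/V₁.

V₂/V₁ ≈ 0.243

Isolated ⇒ Q is held fixed.
C₂ = 4.11 C₁ and V = Q/C, so V₂/V₁ = C₁/C₂ = 0.243.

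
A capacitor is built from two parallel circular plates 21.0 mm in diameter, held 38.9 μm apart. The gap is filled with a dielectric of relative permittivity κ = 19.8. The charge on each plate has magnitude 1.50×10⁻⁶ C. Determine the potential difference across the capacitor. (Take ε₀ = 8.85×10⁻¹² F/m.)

0.961 kV

A = π(21.0/2 mm)² = 3.46×10⁻⁴ m².
C = κε₀A/d = 19.8 × 8.85×10⁻¹² × 3.46×10⁻⁴ / 3.89×10⁻⁵ = 1.56×10⁻⁹ F.
V = Q/C = 1.50×10⁻⁶ / 1.56×10⁻⁹ = 9.61×10² V.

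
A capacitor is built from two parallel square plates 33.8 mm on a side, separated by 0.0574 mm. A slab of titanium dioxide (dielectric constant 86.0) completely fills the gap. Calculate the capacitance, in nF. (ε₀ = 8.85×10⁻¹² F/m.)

A = (33.8 mm)² = 1.14×10⁻³ m².
C = κε₀A/d = 86.0 × 8.85×10⁻¹² × 1.14×10⁻³ / 5.74×10⁻⁵ = 1.51×10⁻⁸ F.

C ≈ 15.1 nF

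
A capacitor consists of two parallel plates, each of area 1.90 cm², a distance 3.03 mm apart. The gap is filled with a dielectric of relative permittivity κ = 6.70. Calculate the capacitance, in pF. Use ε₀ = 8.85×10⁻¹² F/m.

C ≈ 3.72 pF

A = 1.90 cm² = 1.90×10⁻⁴ m².
C = κε₀A/d = 6.70 × 8.85×10⁻¹² × 1.90×10⁻⁴ / 3.03×10⁻³ = 3.72×10⁻¹² F.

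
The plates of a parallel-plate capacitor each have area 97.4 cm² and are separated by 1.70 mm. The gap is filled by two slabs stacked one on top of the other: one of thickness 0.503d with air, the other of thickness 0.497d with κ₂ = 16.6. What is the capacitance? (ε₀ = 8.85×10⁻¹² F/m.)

A = 97.4 cm² = 9.74×10⁻³ m².
Stacked slabs ⇒ two capacitors in series, each with the full plate area.
C₁ = κ₁ε₀A/d₁ = 1.00 × 8.85×10⁻¹² × 9.74×10⁻³ / 8.55×10⁻⁴ = 1.01×10⁻¹⁰ F.
C₂ = κ₂ε₀A/d₂ = 16.6 × 8.85×10⁻¹² × 9.74×10⁻³ / 8.45×10⁻⁴ = 1.69×10⁻⁹ F.
C = (1/C₁ + 1/C₂)⁻¹ = 9.51×10⁻¹¹ F.

95.1 pF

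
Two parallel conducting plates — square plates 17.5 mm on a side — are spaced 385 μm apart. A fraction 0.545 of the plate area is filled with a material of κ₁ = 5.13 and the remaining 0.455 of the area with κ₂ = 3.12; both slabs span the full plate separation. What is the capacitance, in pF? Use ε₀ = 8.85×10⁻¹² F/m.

A = (17.5 mm)² = 3.06×10⁻⁴ m².
Side-by-side slabs ⇒ two capacitors in parallel, each spanning the full gap.
C₁ = κ₁ε₀A₁/d = 5.13 × 8.85×10⁻¹² × 1.67×10⁻⁴ / 3.85×10⁻⁴ = 1.97×10⁻¹¹ F.
C₂ = κ₂ε₀A₂/d = 3.12 × 8.85×10⁻¹² × 1.39×10⁻⁴ / 3.85×10⁻⁴ = 9.99×10⁻¹² F.
C = C₁ + C₂ = 2.97×10⁻¹¹ F.

29.7 pF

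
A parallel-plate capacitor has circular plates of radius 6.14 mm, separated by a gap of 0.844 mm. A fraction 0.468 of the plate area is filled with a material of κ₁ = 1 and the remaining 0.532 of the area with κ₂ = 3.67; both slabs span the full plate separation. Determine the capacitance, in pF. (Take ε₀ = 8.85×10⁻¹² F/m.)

A = π(6.14 mm)² = 1.18×10⁻⁴ m².
Side-by-side slabs ⇒ two capacitors in parallel, each spanning the full gap.
C₁ = κ₁ε₀A₁/d = 1.00 × 8.85×10⁻¹² × 5.54×10⁻⁵ / 8.44×10⁻⁴ = 5.81×10⁻¹³ F.
C₂ = κ₂ε₀A₂/d = 3.67 × 8.85×10⁻¹² × 6.30×10⁻⁵ / 8.44×10⁻⁴ = 2.42×10⁻¹² F.
C = C₁ + C₂ = 3.01×10⁻¹² F.

C ≈ 3.01 pF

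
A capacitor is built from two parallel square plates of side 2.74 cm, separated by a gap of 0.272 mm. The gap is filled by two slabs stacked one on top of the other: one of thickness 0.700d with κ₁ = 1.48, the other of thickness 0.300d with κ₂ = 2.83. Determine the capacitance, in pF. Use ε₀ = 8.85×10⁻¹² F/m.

42.2 pF

A = (2.74 cm)² = 7.51×10⁻⁴ m².
Stacked slabs ⇒ two capacitors in series, each with the full plate area.
C₁ = κ₁ε₀A/d₁ = 1.48 × 8.85×10⁻¹² × 7.51×10⁻⁴ / 1.90×10⁻⁴ = 5.16×10⁻¹¹ F.
C₂ = κ₂ε₀A/d₂ = 2.83 × 8.85×10⁻¹² × 7.51×10⁻⁴ / 8.16×10⁻⁵ = 2.30×10⁻¹⁰ F.
C = (1/C₁ + 1/C₂)⁻¹ = 4.22×10⁻¹¹ F.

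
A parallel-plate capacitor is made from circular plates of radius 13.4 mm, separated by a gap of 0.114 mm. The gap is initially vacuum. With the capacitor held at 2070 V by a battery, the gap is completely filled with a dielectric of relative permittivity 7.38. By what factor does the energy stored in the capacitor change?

Battery connected ⇒ V is held fixed.
C₂ = 7.38 C₁ and U = ½CV², so U₂/U₁ = C₂/C₁ = 7.38.

7.38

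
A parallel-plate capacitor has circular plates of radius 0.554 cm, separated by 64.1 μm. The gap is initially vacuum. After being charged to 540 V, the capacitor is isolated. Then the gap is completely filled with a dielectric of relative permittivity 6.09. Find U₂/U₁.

Isolated ⇒ Q is held fixed.
C₂ = 6.09 C₁ and U = Q²/(2C), so U₂/U₁ = C₁/C₂ = 0.164.

0.164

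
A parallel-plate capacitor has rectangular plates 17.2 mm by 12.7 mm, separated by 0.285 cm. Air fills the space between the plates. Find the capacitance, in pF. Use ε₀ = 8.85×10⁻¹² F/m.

A = 17.2 × 12.7 mm² = 2.18×10⁻⁴ m².
C = ε₀A/d = 8.85×10⁻¹² × 2.18×10⁻⁴ / 2.85×10⁻³ = 6.78×10⁻¹³ F.

C ≈ 0.678 pF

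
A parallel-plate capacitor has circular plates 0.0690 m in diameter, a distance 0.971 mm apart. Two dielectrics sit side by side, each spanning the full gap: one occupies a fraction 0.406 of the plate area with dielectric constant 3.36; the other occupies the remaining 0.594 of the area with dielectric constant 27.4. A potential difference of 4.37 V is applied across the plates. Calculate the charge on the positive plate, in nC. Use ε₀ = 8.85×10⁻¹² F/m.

Q ≈ 2.63 nC

A = π(0.0690/2 m)² = 3.74×10⁻³ m².
Side-by-side slabs ⇒ two capacitors in parallel, each spanning the full gap.
C₁ = κ₁ε₀A₁/d = 3.36 × 8.85×10⁻¹² × 1.52×10⁻³ / 9.71×10⁻⁴ = 4.65×10⁻¹¹ F.
C₂ = κ₂ε₀A₂/d = 27.4 × 8.85×10⁻¹² × 2.22×10⁻³ / 9.71×10⁻⁴ = 5.55×10⁻¹⁰ F.
C = C₁ + C₂ = 6.01×10⁻¹⁰ F.
Q = CV = 6.01×10⁻¹⁰ × 4.37 = 2.63×10⁻⁹ C.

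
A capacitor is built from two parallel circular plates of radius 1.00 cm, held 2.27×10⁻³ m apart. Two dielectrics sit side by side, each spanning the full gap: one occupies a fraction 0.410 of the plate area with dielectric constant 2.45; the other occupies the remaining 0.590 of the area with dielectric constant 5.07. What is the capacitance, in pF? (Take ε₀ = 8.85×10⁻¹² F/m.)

A = π(1.00 cm)² = 3.14×10⁻⁴ m².
Side-by-side slabs ⇒ two capacitors in parallel, each spanning the full gap.
C₁ = κ₁ε₀A₁/d = 2.45 × 8.85×10⁻¹² × 1.29×10⁻⁴ / 2.27×10⁻³ = 1.23×10⁻¹² F.
C₂ = κ₂ε₀A₂/d = 5.07 × 8.85×10⁻¹² × 1.85×10⁻⁴ / 2.27×10⁻³ = 3.66×10⁻¹² F.
C = C₁ + C₂ = 4.89×10⁻¹² F.

4.89 pF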